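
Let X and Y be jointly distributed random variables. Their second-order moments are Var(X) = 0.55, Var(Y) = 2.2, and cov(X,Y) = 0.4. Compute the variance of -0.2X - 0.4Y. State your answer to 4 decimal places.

0.4380

Var(-0.2X - 0.4Y) = (-0.2)²·Var(X) + (-0.4)²·Var(Y) + 2·(-0.2)·(-0.4)·cov(X,Y)
= 0.04·0.55 + 0.16·2.2 + 0.16·0.4 = 0.438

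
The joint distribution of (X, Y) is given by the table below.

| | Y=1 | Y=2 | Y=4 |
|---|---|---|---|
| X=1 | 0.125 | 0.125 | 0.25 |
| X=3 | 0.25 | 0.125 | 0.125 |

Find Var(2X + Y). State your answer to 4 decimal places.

E[X] = 2,  E[Y] = 2.375,  E[XY] = 4.375
Var(X) = 5 − (2)² = 1;  Var(Y) = 7.375 − (2.375)² = 1.734375
Cov(X,Y) = 4.375 − (2)(2.375) = -0.375
Var(2X + Y) = (2)²·1 + (1)²·1.734375 + 2·(2)·(1)·-0.375 = 4.234375

4.2344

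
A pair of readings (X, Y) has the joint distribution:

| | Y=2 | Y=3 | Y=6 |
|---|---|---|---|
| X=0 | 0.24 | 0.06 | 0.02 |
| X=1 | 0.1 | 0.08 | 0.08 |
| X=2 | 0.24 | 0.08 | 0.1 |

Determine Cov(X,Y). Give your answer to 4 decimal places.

0.2380

E[X] = 1.1,  E[Y] = 3.02
E[XY] = 3.56
Cov(X,Y) = E[XY] − E[X]E[Y] = 3.56 − (1.1)(3.02) = 0.238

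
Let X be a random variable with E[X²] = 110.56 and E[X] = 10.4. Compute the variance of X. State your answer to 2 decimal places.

2.40

V(X) = 110.56 − (10.4)² = 2.4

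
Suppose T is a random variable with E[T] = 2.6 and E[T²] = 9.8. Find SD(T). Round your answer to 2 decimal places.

1.74

Var(T) = 9.8 − (2.6)² = 3.04
SD(T) = √3.04 ≈ 1.74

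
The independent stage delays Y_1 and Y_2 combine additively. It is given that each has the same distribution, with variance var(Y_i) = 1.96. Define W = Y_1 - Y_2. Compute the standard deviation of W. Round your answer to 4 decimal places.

1.9799

By independence, var(W) = (1)²var(Y_1) + (-1)²var(Y_2)
= (1)²·1.96 + (-1)²·1.96 = 3.92
σ(W) = √3.92 ≈ 1.9799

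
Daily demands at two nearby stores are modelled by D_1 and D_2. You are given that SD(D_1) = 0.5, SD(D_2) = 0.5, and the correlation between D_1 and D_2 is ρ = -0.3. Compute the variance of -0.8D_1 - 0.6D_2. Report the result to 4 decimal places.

0.1780

var(D_1) = (0.5)² = 0.25;  var(D_2) = (0.5)² = 0.25
cov(D_1,D_2) = ρ·SD(D_1)·SD(D_2) = -0.3·0.5·0.5 = -0.075
var(-0.8D_1 - 0.6D_2) = (-0.8)²·var(D_1) + (-0.6)²·var(D_2) + 2·(-0.8)·(-0.6)·cov(D_1,D_2)
= 0.64·0.25 + 0.36·0.25 + 0.96·-0.075 = 0.178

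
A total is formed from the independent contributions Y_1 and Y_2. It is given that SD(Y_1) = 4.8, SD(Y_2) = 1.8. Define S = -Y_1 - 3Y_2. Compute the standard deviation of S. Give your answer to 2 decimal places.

Var(Y_1) = 23.04, Var(Y_2) = 3.24
By independence, Var(S) = (-1)²Var(Y_1) + (-3)²Var(Y_2)
= (-1)²·23.04 + (-3)²·3.24 = 52.2
SD(S) = √52.2 ≈ 7.22

7.22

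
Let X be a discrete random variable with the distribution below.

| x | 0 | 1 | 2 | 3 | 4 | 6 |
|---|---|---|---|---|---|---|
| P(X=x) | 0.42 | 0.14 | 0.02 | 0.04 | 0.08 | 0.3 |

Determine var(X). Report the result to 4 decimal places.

E[X] = (0)(0.42) + (1)(0.14) + (2)(0.02) + (3)(0.04) + (4)(0.08) + (6)(0.3) = 2.42
E[X²] = (0)²(0.42) + (1)²(0.14) + (2)²(0.02) + (3)²(0.04) + (4)²(0.08) + (6)²(0.3) = 12.66
var(X) = E[X²] − (E[X])² = 12.66 − (2.42)² = 6.8036

6.8036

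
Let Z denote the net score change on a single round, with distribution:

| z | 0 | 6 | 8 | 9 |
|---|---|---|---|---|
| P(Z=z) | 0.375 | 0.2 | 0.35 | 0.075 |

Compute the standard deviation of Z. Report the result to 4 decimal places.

E[Z] = (0)(0.375) + (6)(0.2) + (8)(0.35) + (9)(0.075) = 4.675
E[Z²] = (0)²(0.375) + (6)²(0.2) + (8)²(0.35) + (9)²(0.075) = 35.675
Var(Z) = E[Z²] − (E[Z])² = 35.675 − (4.675)² = 13.819375
σ(Z) = √13.819375 ≈ 3.7174

3.7174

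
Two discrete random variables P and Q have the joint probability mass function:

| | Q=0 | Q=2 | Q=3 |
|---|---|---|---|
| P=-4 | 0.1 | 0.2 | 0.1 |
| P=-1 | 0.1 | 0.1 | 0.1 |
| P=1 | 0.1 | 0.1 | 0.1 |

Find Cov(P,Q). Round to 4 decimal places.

E[P] = -1.6,  E[Q] = 1.7
E[PQ] = -2.8
Cov(P,Q) = E[PQ] − E[P]E[Q] = -2.8 − (-1.6)(1.7) = -0.08

-0.0800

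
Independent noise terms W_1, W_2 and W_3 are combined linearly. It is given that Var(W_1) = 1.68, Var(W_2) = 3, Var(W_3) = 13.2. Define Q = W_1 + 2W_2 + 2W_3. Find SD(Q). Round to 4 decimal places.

8.1535

By independence, Var(Q) = (1)²Var(W_1) + (2)²Var(W_2) + (2)²Var(W_3)
= (1)²·1.68 + (2)²·3 + (2)²·13.2 = 66.48
SD(Q) = √66.48 ≈ 8.1535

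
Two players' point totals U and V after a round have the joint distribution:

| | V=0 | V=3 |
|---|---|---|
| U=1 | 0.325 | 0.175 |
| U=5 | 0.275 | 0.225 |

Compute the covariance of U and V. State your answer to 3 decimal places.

0.300

E[U] = 3,  E[V] = 1.2
E[UV] = 3.9
Cov(U,V) = E[UV] − E[U]E[V] = 3.9 − (3)(1.2) = 0.3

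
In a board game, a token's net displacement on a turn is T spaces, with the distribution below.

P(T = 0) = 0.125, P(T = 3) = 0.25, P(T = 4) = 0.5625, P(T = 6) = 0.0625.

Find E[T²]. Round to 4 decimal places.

13.5000

E[T²] = (0)²(0.125) + (3)²(0.25) + (4)²(0.5625) + (6)²(0.0625) = 13.5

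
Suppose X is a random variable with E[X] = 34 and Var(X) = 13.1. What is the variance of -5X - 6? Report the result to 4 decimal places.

Var(-5X - 6) = (-5)²·Var(X) = 25·13.1 = 327.5

327.5000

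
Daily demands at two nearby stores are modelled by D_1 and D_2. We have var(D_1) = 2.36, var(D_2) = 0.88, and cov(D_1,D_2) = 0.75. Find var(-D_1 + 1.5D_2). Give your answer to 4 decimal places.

var(-D_1 + 1.5D_2) = (-1)²·var(D_1) + (1.5)²·var(D_2) + 2·(-1)·(1.5)·cov(D_1,D_2)
= 1·2.36 + 2.25·0.88 + -3·0.75 = 2.09

2.0900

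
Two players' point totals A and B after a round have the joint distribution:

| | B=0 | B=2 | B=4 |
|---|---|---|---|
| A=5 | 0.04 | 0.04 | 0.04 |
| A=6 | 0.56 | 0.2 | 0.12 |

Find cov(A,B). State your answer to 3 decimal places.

-0.106

E[A] = 5.88,  E[B] = 1.12
E[AB] = 6.48
cov(A,B) = E[AB] − E[A]E[B] = 6.48 − (5.88)(1.12) = -0.1056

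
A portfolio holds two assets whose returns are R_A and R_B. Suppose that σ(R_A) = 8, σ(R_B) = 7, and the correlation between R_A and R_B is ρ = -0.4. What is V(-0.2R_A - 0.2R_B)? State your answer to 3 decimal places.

2.728

V(R_A) = (8)² = 64;  V(R_B) = (7)² = 49
Cov(R_A,R_B) = ρ·σ(R_A)·σ(R_B) = -0.4·8·7 = -22.4
V(-0.2R_A - 0.2R_B) = (-0.2)²·V(R_A) + (-0.2)²·V(R_B) + 2·(-0.2)·(-0.2)·Cov(R_A,R_B)
= 0.04·64 + 0.04·49 + 0.08·-22.4 = 2.728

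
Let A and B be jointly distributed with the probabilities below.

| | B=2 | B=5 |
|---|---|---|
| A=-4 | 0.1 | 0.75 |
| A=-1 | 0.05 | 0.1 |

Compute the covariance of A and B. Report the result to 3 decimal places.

E[A] = -3.55,  E[B] = 4.55
E[AB] = -16.4
cov(A,B) = E[AB] − E[A]E[B] = -16.4 − (-3.55)(4.55) = -0.2475

-0.248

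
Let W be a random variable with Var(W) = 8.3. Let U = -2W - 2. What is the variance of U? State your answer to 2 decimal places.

Var(-2W - 2) = (-2)²·Var(W) = 4·8.3 = 33.2

33.20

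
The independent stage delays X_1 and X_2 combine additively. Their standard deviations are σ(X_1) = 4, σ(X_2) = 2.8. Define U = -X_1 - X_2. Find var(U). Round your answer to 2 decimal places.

23.84

var(X_1) = 16, var(X_2) = 7.84
By independence, var(U) = (-1)²var(X_1) + (-1)²var(X_2)
= (-1)²·16 + (-1)²·7.84 = 23.84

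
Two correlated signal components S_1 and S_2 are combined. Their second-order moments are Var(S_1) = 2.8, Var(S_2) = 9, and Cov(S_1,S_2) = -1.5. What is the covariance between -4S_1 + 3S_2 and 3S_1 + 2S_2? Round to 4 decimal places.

Cov(-4S_1 + 3S_2, 3S_1 + 2S_2) = (-4)(3)Var(S_1) + (3)(2)Var(S_2) + [(-4)(2) + (3)(3)]Cov(S_1,S_2)
= -12·2.8 + 6·9 + 1·-1.5 = 18.9

18.9000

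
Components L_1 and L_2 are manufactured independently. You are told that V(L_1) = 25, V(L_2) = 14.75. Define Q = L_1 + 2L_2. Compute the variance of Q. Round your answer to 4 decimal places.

84.0000

By independence, V(Q) = (1)²V(L_1) + (2)²V(L_2)
= (1)²·25 + (2)²·14.75 = 84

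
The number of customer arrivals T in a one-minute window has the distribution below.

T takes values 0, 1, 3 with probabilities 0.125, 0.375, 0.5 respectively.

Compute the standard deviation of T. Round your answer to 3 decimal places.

1.166

E[T] = (0)(0.125) + (1)(0.375) + (3)(0.5) = 1.875
E[T²] = (0)²(0.125) + (1)²(0.375) + (3)²(0.5) = 4.875
var(T) = E[T²] − (E[T])² = 4.875 − (1.875)² = 1.359375
SD(T) = √1.359375 ≈ 1.166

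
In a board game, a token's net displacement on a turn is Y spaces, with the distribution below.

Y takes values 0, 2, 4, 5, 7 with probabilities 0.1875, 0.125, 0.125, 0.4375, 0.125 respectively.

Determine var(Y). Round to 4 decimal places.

E[Y] = (0)(0.1875) + (2)(0.125) + (4)(0.125) + (5)(0.4375) + (7)(0.125) = 3.8125
E[Y²] = (0)²(0.1875) + (2)²(0.125) + (4)²(0.125) + (5)²(0.4375) + (7)²(0.125) = 19.5625
var(Y) = E[Y²] − (E[Y])² = 19.5625 − (3.8125)² = 5.02734375

5.0273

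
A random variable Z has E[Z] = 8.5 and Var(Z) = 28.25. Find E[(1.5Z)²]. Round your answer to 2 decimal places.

226.13

E[1.5Z] = 1.5·8.5 = 12.75
Var(1.5Z) = (1.5)²·28.25 = 63.5625
E[(1.5Z)²] = Var((1.5Z)) + (E[(1.5Z)])² = 63.5625 + (12.75)² = 226.125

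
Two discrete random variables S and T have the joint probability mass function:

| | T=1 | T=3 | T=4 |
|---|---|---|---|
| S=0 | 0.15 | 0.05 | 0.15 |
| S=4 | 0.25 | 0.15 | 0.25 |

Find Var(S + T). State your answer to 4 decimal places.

5.5600

E[S] = 2.6,  E[T] = 2.6,  E[ST] = 6.8
Var(S) = 10.4 − (2.6)² = 3.64;  Var(T) = 8.6 − (2.6)² = 1.84
cov(S,T) = 6.8 − (2.6)(2.6) = 0.04
Var(S + T) = (1)²·3.64 + (1)²·1.84 + 2·(1)·(1)·0.04 = 5.56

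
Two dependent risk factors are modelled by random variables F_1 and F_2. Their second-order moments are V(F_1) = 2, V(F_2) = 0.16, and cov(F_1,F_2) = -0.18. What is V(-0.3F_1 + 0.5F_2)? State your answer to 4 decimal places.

0.2740

V(-0.3F_1 + 0.5F_2) = (-0.3)²·V(F_1) + (0.5)²·V(F_2) + 2·(-0.3)·(0.5)·cov(F_1,F_2)
= 0.09·2 + 0.25·0.16 + -0.3·-0.18 = 0.274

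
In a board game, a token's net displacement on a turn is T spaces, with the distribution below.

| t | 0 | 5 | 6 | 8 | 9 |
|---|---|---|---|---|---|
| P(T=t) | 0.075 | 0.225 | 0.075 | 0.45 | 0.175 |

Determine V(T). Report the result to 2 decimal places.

E[T] = (0)(0.075) + (5)(0.225) + (6)(0.075) + (8)(0.45) + (9)(0.175) = 6.75
E[T²] = (0)²(0.075) + (5)²(0.225) + (6)²(0.075) + (8)²(0.45) + (9)²(0.175) = 51.3
V(T) = E[T²] − (E[T])² = 51.3 − (6.75)² = 5.7375

5.74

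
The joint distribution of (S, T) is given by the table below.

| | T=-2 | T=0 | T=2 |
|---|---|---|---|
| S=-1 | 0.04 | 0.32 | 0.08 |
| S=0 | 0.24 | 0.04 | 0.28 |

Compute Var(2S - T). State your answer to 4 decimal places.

E[S] = -0.44,  E[T] = 0.16,  E[ST] = -0.08
Var(S) = 0.44 − (-0.44)² = 0.2464;  Var(T) = 2.56 − (0.16)² = 2.5344
cov(S,T) = -0.08 − (-0.44)(0.16) = -0.0096
Var(2S - T) = (2)²·0.2464 + (-1)²·2.5344 + 2·(2)·(-1)·-0.0096 = 3.5584

3.5584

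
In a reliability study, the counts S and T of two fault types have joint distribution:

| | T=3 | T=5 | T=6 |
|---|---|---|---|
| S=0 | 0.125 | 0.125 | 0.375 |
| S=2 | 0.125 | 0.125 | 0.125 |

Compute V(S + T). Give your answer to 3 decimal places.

1.938

E[S] = 0.75,  E[T] = 5,  E[ST] = 3.5
V(S) = 1.5 − (0.75)² = 0.9375;  V(T) = 26.5 − (5)² = 1.5
cov(S,T) = 3.5 − (0.75)(5) = -0.25
V(S + T) = (1)²·0.9375 + (1)²·1.5 + 2·(1)·(1)·-0.25 = 1.9375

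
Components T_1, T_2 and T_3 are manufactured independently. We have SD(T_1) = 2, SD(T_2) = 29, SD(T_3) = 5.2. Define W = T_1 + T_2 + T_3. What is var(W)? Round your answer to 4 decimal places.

872.0400

var(T_1) = 4, var(T_2) = 841, var(T_3) = 27.04
By independence, var(W) = (1)²var(T_1) + (1)²var(T_2) + (1)²var(T_3)
= (1)²·4 + (1)²·841 + (1)²·27.04 = 872.04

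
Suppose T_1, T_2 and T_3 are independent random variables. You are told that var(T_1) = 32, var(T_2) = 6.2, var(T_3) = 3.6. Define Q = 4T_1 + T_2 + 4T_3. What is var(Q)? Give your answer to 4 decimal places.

575.8000

By independence, var(Q) = (4)²var(T_1) + (1)²var(T_2) + (4)²var(T_3)
= (4)²·32 + (1)²·6.2 + (4)²·3.6 = 575.8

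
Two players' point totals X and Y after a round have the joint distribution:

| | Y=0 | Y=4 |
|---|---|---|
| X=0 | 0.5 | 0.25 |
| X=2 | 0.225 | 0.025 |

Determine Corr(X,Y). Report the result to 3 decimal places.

-0.226

E[X] = 0.5,  E[Y] = 1.1
E[XY] = 0.2
Cov(X,Y) = E[XY] − E[X]E[Y] = 0.2 − (0.5)(1.1) = -0.35
Var(X) = 0.75,  Var(Y) = 3.19
ρ = -0.35 / √(0.75·3.19) ≈ -0.226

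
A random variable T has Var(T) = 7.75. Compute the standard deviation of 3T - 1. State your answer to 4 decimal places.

Var(3T - 1) = (3)²·7.75 = 69.75
sd(3T - 1) = √69.75 ≈ 8.3516

8.3516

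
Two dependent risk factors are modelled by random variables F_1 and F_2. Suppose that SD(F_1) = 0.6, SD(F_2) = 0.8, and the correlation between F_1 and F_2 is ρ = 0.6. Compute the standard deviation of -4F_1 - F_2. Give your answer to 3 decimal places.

Var(F_1) = (0.6)² = 0.36;  Var(F_2) = (0.8)² = 0.64
cov(F_1,F_2) = ρ·SD(F_1)·SD(F_2) = 0.6·0.6·0.8 = 0.288
Var(-4F_1 - F_2) = (-4)²·Var(F_1) + (-1)²·Var(F_2) + 2·(-4)·(-1)·cov(F_1,F_2)
= 16·0.36 + 1·0.64 + 8·0.288 = 8.704
SD(-4F_1 - F_2) = √8.704 ≈ 2.950

2.950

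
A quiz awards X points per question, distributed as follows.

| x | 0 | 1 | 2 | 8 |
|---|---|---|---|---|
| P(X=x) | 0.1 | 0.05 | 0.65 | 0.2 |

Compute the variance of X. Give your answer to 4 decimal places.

6.7475

E[X] = (0)(0.1) + (1)(0.05) + (2)(0.65) + (8)(0.2) = 2.95
E[X²] = (0)²(0.1) + (1)²(0.05) + (2)²(0.65) + (8)²(0.2) = 15.45
V(X) = E[X²] − (E[X])² = 15.45 − (2.95)² = 6.7475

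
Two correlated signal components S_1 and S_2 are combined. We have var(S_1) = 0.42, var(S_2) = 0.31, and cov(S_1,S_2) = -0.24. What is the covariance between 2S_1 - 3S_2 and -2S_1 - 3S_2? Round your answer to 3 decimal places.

cov(2S_1 - 3S_2, -2S_1 - 3S_2) = (2)(-2)var(S_1) + (-3)(-3)var(S_2) + [(2)(-3) + (-3)(-2)]cov(S_1,S_2)
= -4·0.42 + 9·0.31 + 0·-0.24 = 1.11

1.110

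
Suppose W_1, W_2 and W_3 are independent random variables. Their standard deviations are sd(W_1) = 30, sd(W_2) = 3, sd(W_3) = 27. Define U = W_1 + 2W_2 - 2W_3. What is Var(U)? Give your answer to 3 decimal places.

Var(W_1) = 900, Var(W_2) = 9, Var(W_3) = 729
By independence, Var(U) = (1)²Var(W_1) + (2)²Var(W_2) + (-2)²Var(W_3)
= (1)²·900 + (2)²·9 + (-2)²·729 = 3852

3852.000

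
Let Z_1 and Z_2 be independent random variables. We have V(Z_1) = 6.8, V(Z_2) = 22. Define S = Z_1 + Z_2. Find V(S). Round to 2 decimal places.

By independence, V(S) = (1)²V(Z_1) + (1)²V(Z_2)
= (1)²·6.8 + (1)²·22 = 28.8

28.80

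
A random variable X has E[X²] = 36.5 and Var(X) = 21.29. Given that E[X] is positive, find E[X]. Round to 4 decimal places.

3.9000

(E[X])² = E[X²] − Var(X) = 36.5 − 21.29 = 15.21
E[X] = √15.21 = 3.9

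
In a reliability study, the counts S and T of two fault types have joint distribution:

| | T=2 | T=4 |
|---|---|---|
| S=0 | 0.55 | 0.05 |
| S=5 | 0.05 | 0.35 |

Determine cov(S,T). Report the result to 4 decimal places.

E[S] = 2,  E[T] = 2.8
E[ST] = 7.5
cov(S,T) = E[ST] − E[S]E[T] = 7.5 − (2)(2.8) = 1.9

1.9000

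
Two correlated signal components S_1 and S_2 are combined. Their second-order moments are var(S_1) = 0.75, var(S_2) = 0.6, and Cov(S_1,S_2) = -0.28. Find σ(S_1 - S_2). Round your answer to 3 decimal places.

var(S_1 - S_2) = (1)²·var(S_1) + (-1)²·var(S_2) + 2·(1)·(-1)·Cov(S_1,S_2)
= 1·0.75 + 1·0.6 + -2·-0.28 = 1.91
σ(S_1 - S_2) = √1.91 ≈ 1.382

1.382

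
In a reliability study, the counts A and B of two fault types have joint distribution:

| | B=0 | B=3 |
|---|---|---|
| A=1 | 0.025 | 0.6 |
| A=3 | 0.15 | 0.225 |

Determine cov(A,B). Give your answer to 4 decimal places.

-0.5063

E[A] = 1.75,  E[B] = 2.475
E[AB] = 3.825
cov(A,B) = E[AB] − E[A]E[B] = 3.825 − (1.75)(2.475) = -0.50625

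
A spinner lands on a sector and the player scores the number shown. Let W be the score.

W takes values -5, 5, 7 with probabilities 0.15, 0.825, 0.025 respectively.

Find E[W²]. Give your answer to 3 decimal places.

25.600

E[W²] = (-5)²(0.15) + (5)²(0.825) + (7)²(0.025) = 25.6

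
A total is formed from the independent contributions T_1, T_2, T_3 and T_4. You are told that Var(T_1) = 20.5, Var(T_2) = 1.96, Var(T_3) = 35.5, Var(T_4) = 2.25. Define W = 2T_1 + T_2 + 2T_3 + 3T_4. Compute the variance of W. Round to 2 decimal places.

By independence, Var(W) = (2)²Var(T_1) + (1)²Var(T_2) + (2)²Var(T_3) + (3)²Var(T_4)
= (2)²·20.5 + (1)²·1.96 + (2)²·35.5 + (3)²·2.25 = 246.21

246.21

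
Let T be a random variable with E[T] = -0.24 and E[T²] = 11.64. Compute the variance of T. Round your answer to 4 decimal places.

V(T) = 11.64 − (-0.24)² = 11.5824

11.5824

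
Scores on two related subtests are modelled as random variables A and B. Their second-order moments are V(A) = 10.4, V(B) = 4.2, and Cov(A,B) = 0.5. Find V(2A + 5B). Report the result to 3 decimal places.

V(2A + 5B) = (2)²·V(A) + (5)²·V(B) + 2·(2)·(5)·Cov(A,B)
= 4·10.4 + 25·4.2 + 20·0.5 = 156.6

156.600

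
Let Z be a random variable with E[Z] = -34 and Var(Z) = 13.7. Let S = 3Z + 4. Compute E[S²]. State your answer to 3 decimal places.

E[3Z + 4] = 3·-34 + 4 = -98
Var(3Z + 4) = (3)²·13.7 = 123.3
E[S²] = Var(S) + (E[S])² = 123.3 + (-98)² = 9727.3

9727.300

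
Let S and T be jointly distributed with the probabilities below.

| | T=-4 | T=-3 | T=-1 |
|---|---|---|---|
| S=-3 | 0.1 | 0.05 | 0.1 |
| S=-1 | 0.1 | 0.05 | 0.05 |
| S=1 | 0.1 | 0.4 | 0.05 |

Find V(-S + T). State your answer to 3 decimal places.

E[S] = -0.4,  E[T] = -2.9,  E[ST] = 0.9
V(S) = 3 − (-0.4)² = 2.84;  V(T) = 9.5 − (-2.9)² = 1.09
Cov(S,T) = 0.9 − (-0.4)(-2.9) = -0.26
V(-S + T) = (-1)²·2.84 + (1)²·1.09 + 2·(-1)·(1)·-0.26 = 4.45

4.450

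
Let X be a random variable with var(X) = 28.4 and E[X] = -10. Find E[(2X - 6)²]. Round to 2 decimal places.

E[2X - 6] = 2·-10 − 6 = -26
var(2X - 6) = (2)²·28.4 = 113.6
E[(2X - 6)²] = var((2X - 6)) + (E[(2X - 6)])² = 113.6 + (-26)² = 789.6

789.60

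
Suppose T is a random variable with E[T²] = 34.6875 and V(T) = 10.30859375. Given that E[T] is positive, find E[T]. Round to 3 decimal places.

4.938

(E[T])² = E[T²] − V(T) = 34.6875 − 10.30859375 = 24.37890625
E[T] = √24.37890625 = 4.9375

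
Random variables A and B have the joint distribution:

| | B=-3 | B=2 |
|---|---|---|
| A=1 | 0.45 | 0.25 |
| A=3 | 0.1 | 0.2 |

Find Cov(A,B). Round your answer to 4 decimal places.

0.6500

E[A] = 1.6,  E[B] = -0.75
E[AB] = -0.55
Cov(A,B) = E[AB] − E[A]E[B] = -0.55 − (1.6)(-0.75) = 0.65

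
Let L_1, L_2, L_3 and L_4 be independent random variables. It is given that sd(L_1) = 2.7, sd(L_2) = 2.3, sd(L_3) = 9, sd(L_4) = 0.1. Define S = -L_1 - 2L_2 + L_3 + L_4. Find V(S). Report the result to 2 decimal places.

V(L_1) = 7.29, V(L_2) = 5.29, V(L_3) = 81, V(L_4) = 0.01
By independence, V(S) = (-1)²V(L_1) + (-2)²V(L_2) + (1)²V(L_3) + (1)²V(L_4)
= (-1)²·7.29 + (-2)²·5.29 + (1)²·81 + (1)²·0.01 = 109.46

109.46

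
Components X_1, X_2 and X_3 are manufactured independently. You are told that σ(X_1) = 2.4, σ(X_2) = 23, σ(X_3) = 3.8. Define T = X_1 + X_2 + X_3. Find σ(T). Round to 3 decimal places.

23.435

V(X_1) = 5.76, V(X_2) = 529, V(X_3) = 14.44
By independence, V(T) = (1)²V(X_1) + (1)²V(X_2) + (1)²V(X_3)
= (1)²·5.76 + (1)²·529 + (1)²·14.44 = 549.2
σ(T) = √549.2 ≈ 23.435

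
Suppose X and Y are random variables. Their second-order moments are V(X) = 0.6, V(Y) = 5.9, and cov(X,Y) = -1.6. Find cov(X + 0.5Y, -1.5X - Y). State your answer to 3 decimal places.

cov(X + 0.5Y, -1.5X - Y) = (1)(-1.5)V(X) + (0.5)(-1)V(Y) + [(1)(-1) + (0.5)(-1.5)]cov(X,Y)
= -1.5·0.6 + -0.5·5.9 + -1.75·-1.6 = -1.05

-1.050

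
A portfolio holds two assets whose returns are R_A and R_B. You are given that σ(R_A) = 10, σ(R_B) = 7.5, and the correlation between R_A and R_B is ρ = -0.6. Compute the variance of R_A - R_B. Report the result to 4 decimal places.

V(R_A) = (10)² = 100;  V(R_B) = (7.5)² = 56.25
cov(R_A,R_B) = ρ·σ(R_A)·σ(R_B) = -0.6·10·7.5 = -45
V(R_A - R_B) = (1)²·V(R_A) + (-1)²·V(R_B) + 2·(1)·(-1)·cov(R_A,R_B)
= 1·100 + 1·56.25 + -2·-45 = 246.25

246.2500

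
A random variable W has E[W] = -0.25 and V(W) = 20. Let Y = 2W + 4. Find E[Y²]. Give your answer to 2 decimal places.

92.25

E[2W + 4] = 2·-0.25 + 4 = 3.5
V(2W + 4) = (2)²·20 = 80
E[Y²] = V(Y) + (E[Y])² = 80 + (3.5)² = 92.25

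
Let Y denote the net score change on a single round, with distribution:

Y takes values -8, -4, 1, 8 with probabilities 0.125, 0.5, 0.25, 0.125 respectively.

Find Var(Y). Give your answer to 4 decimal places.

21.1875

E[Y] = (-8)(0.125) + (-4)(0.5) + (1)(0.25) + (8)(0.125) = -1.75
E[Y²] = (-8)²(0.125) + (-4)²(0.5) + (1)²(0.25) + (8)²(0.125) = 24.25
Var(Y) = E[Y²] − (E[Y])² = 24.25 − (-1.75)² = 21.1875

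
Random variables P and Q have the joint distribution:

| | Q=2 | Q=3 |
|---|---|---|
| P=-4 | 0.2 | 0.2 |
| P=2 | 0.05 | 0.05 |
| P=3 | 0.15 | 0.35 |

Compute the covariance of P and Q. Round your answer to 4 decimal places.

0.2900

E[P] = 0.1,  E[Q] = 2.6
E[PQ] = 0.55
Cov(P,Q) = E[PQ] − E[P]E[Q] = 0.55 − (0.1)(2.6) = 0.29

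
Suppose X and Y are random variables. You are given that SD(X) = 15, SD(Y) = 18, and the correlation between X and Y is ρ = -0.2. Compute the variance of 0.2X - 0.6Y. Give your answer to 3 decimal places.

Var(X) = (15)² = 225;  Var(Y) = (18)² = 324
cov(X,Y) = ρ·SD(X)·SD(Y) = -0.2·15·18 = -54
Var(0.2X - 0.6Y) = (0.2)²·Var(X) + (-0.6)²·Var(Y) + 2·(0.2)·(-0.6)·cov(X,Y)
= 0.04·225 + 0.36·324 + -0.24·-54 = 138.6

138.600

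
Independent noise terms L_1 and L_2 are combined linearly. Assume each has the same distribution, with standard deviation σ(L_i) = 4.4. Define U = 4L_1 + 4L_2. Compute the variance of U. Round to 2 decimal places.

Var(L_i) = (4.4)² = 19.36
By independence, Var(U) = (4)²Var(L_1) + (4)²Var(L_2)
= (4)²·19.36 + (4)²·19.36 = 619.52

619.52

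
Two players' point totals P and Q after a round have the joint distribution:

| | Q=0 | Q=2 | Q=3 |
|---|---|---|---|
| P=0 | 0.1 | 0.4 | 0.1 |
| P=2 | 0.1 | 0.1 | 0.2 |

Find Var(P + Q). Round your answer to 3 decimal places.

E[P] = 0.8,  E[Q] = 1.9,  E[PQ] = 1.6
Var(P) = 1.6 − (0.8)² = 0.96;  Var(Q) = 4.7 − (1.9)² = 1.09
cov(P,Q) = 1.6 − (0.8)(1.9) = 0.08
Var(P + Q) = (1)²·0.96 + (1)²·1.09 + 2·(1)·(1)·0.08 = 2.21

2.210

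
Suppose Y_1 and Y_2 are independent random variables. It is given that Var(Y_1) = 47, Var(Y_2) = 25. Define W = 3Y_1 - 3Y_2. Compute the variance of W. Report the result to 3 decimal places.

By independence, Var(W) = (3)²Var(Y_1) + (-3)²Var(Y_2)
= (3)²·47 + (-3)²·25 = 648

648.000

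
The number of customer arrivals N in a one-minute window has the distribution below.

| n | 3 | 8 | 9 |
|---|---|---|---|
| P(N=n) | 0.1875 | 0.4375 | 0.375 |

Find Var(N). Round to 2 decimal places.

E[N] = (3)(0.1875) + (8)(0.4375) + (9)(0.375) = 7.4375
E[N²] = (3)²(0.1875) + (8)²(0.4375) + (9)²(0.375) = 60.0625
Var(N) = E[N²] − (E[N])² = 60.0625 − (7.4375)² = 4.74609375

4.75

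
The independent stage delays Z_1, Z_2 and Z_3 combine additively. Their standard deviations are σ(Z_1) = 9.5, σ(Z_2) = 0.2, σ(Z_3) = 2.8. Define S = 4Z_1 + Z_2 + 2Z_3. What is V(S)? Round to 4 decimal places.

V(Z_1) = 90.25, V(Z_2) = 0.04, V(Z_3) = 7.84
By independence, V(S) = (4)²V(Z_1) + (1)²V(Z_2) + (2)²V(Z_3)
= (4)²·90.25 + (1)²·0.04 + (2)²·7.84 = 1475.4

1475.4000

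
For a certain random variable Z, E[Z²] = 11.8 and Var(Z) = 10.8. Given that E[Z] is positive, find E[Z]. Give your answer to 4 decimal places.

1.0000

(E[Z])² = E[Z²] − Var(Z) = 11.8 − 10.8 = 1
E[Z] = √1 = 1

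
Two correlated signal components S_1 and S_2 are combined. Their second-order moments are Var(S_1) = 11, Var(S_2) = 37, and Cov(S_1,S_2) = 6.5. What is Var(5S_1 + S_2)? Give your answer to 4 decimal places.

Var(5S_1 + S_2) = (5)²·Var(S_1) + (1)²·Var(S_2) + 2·(5)·(1)·Cov(S_1,S_2)
= 25·11 + 1·37 + 10·6.5 = 377

377.0000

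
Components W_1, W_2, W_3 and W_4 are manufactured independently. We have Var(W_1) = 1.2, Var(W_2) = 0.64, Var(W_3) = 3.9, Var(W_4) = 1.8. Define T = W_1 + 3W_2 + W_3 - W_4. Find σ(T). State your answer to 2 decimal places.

3.56

By independence, Var(T) = (1)²Var(W_1) + (3)²Var(W_2) + (1)²Var(W_3) + (-1)²Var(W_4)
= (1)²·1.2 + (3)²·0.64 + (1)²·3.9 + (-1)²·1.8 = 12.66
σ(T) = √12.66 ≈ 3.56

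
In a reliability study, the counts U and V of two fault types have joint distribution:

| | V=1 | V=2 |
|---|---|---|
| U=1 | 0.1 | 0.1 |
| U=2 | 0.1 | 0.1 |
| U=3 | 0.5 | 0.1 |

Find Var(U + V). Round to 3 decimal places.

0.610

E[U] = 2.4,  E[V] = 1.3,  E[UV] = 3
Var(U) = 6.4 − (2.4)² = 0.64;  Var(V) = 1.9 − (1.3)² = 0.21
Cov(U,V) = 3 − (2.4)(1.3) = -0.12
Var(U + V) = (1)²·0.64 + (1)²·0.21 + 2·(1)·(1)·-0.12 = 0.61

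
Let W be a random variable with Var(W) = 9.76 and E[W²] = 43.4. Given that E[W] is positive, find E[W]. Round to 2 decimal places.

(E[W])² = E[W²] − Var(W) = 43.4 − 9.76 = 33.64
E[W] = √33.64 = 5.8

5.80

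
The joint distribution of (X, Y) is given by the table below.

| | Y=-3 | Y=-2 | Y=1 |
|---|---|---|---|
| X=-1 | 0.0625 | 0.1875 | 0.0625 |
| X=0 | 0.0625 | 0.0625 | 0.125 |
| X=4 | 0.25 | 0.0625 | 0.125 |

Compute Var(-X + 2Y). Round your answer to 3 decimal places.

18.465

E[X] = 1.4375,  E[Y] = -1.4375,  E[XY] = -2.5
Var(X) = 7.3125 − (1.4375)² = 5.24609375;  Var(Y) = 4.9375 − (-1.4375)² = 2.87109375
Cov(X,Y) = -2.5 − (1.4375)(-1.4375) = -0.43359375
Var(-X + 2Y) = (-1)²·5.24609375 + (2)²·2.87109375 + 2·(-1)·(2)·-0.43359375 = 18.46484375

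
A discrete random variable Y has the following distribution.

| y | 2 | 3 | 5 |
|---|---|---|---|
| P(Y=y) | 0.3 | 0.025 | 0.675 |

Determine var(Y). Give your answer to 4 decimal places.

1.8975

E[Y] = (2)(0.3) + (3)(0.025) + (5)(0.675) = 4.05
E[Y²] = (2)²(0.3) + (3)²(0.025) + (5)²(0.675) = 18.3
var(Y) = E[Y²] − (E[Y])² = 18.3 − (4.05)² = 1.8975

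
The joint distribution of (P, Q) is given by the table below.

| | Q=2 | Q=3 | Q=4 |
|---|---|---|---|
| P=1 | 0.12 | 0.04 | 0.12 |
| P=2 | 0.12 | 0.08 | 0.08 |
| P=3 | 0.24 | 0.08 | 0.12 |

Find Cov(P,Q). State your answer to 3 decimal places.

-0.094

E[P] = 2.16,  E[Q] = 2.84
E[PQ] = 6.04
Cov(P,Q) = E[PQ] − E[P]E[Q] = 6.04 − (2.16)(2.84) = -0.0944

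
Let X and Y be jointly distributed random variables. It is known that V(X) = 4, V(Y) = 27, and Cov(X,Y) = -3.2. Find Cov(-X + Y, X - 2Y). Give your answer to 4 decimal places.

Cov(-X + Y, X - 2Y) = (-1)(1)V(X) + (1)(-2)V(Y) + [(-1)(-2) + (1)(1)]Cov(X,Y)
= -1·4 + -2·27 + 3·-3.2 = -67.6

-67.6000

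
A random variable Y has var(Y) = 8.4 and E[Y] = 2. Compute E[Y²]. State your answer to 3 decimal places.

E[Y²] = var(Y) + (E[Y])² = 8.4 + (2)² = 12.4

12.400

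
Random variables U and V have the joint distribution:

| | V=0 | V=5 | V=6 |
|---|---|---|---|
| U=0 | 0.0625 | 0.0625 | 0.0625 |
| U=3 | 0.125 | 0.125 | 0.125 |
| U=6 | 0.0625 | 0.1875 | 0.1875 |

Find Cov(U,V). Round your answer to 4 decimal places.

1.0313

E[U] = 3.75,  E[V] = 4.125
E[UV] = 16.5
Cov(U,V) = E[UV] − E[U]E[V] = 16.5 − (3.75)(4.125) = 1.03125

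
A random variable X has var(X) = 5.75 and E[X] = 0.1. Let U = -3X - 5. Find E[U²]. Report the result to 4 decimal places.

E[-3X - 5] = -3·0.1 − 5 = -5.3
var(-3X - 5) = (-3)²·5.75 = 51.75
E[U²] = var(U) + (E[U])² = 51.75 + (-5.3)² = 79.84

79.8400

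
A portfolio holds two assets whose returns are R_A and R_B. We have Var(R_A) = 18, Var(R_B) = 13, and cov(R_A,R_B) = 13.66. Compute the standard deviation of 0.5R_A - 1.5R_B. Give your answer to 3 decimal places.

Var(0.5R_A - 1.5R_B) = (0.5)²·Var(R_A) + (-1.5)²·Var(R_B) + 2·(0.5)·(-1.5)·cov(R_A,R_B)
= 0.25·18 + 2.25·13 + -1.5·13.66 = 13.26
σ(0.5R_A - 1.5R_B) = √13.26 ≈ 3.641

3.641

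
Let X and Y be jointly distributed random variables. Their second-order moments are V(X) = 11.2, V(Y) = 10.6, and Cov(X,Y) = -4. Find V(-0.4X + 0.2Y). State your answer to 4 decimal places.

V(-0.4X + 0.2Y) = (-0.4)²·V(X) + (0.2)²·V(Y) + 2·(-0.4)·(0.2)·Cov(X,Y)
= 0.16·11.2 + 0.04·10.6 + -0.16·-4 = 2.856

2.8560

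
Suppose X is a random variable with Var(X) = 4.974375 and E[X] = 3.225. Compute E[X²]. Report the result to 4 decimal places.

15.3750

E[X²] = Var(X) + (E[X])² = 4.974375 + (3.225)² = 15.375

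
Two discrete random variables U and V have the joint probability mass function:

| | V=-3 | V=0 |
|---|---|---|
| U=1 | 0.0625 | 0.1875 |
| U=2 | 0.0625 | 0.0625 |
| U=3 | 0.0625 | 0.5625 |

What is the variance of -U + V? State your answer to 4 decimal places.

1.6836

E[U] = 2.375,  E[V] = -0.5625,  E[UV] = -1.125
Var(U) = 6.375 − (2.375)² = 0.734375;  Var(V) = 1.6875 − (-0.5625)² = 1.37109375
Cov(U,V) = -1.125 − (2.375)(-0.5625) = 0.2109375
Var(-U + V) = (-1)²·0.734375 + (1)²·1.37109375 + 2·(-1)·(1)·0.2109375 = 1.68359375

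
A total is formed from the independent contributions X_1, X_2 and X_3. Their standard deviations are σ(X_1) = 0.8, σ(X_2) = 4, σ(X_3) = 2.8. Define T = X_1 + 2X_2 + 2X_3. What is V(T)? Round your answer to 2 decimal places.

V(X_1) = 0.64, V(X_2) = 16, V(X_3) = 7.84
By independence, V(T) = (1)²V(X_1) + (2)²V(X_2) + (2)²V(X_3)
= (1)²·0.64 + (2)²·16 + (2)²·7.84 = 96

96.00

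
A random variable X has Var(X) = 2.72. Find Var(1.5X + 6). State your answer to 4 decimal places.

6.1200

Var(1.5X + 6) = (1.5)²·Var(X) = 2.25·2.72 = 6.12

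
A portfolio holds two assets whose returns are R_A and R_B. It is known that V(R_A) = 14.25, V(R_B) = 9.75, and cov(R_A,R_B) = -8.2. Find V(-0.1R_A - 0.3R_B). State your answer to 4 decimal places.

V(-0.1R_A - 0.3R_B) = (-0.1)²·V(R_A) + (-0.3)²·V(R_B) + 2·(-0.1)·(-0.3)·cov(R_A,R_B)
= 0.01·14.25 + 0.09·9.75 + 0.06·-8.2 = 0.528

0.5280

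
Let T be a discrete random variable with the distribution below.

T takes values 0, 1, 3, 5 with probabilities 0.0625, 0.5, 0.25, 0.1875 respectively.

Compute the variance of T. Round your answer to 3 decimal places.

2.652

E[T] = (0)(0.0625) + (1)(0.5) + (3)(0.25) + (5)(0.1875) = 2.1875
E[T²] = (0)²(0.0625) + (1)²(0.5) + (3)²(0.25) + (5)²(0.1875) = 7.4375
var(T) = E[T²] − (E[T])² = 7.4375 − (2.1875)² = 2.65234375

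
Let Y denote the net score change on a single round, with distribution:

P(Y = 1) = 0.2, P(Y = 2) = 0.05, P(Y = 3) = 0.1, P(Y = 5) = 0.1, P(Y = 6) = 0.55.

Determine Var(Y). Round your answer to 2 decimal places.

E[Y] = (1)(0.2) + (2)(0.05) + (3)(0.1) + (5)(0.1) + (6)(0.55) = 4.4
E[Y²] = (1)²(0.2) + (2)²(0.05) + (3)²(0.1) + (5)²(0.1) + (6)²(0.55) = 23.6
Var(Y) = E[Y²] − (E[Y])² = 23.6 − (4.4)² = 4.24

4.24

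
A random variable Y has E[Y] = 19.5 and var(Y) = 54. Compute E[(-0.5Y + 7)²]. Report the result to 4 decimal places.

21.0625

E[-0.5Y + 7] = -0.5·19.5 + 7 = -2.75
var(-0.5Y + 7) = (-0.5)²·54 = 13.5
E[(-0.5Y + 7)²] = var((-0.5Y + 7)) + (E[(-0.5Y + 7)])² = 13.5 + (-2.75)² = 21.0625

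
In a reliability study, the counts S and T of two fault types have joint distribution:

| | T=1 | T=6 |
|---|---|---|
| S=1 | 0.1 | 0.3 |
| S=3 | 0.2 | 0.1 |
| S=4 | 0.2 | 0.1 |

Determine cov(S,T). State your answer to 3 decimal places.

E[S] = 2.5,  E[T] = 3.5
E[ST] = 7.5
cov(S,T) = E[ST] − E[S]E[T] = 7.5 − (2.5)(3.5) = -1.25

-1.250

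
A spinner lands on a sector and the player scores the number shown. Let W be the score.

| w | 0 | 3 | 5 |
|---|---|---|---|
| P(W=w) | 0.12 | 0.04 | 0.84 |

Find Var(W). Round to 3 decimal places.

E[W] = (0)(0.12) + (3)(0.04) + (5)(0.84) = 4.32
E[W²] = (0)²(0.12) + (3)²(0.04) + (5)²(0.84) = 21.36
Var(W) = E[W²] − (E[W])² = 21.36 − (4.32)² = 2.6976

2.698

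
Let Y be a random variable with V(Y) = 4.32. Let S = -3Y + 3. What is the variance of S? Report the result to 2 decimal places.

V(-3Y + 3) = (-3)²·V(Y) = 9·4.32 = 38.88

38.88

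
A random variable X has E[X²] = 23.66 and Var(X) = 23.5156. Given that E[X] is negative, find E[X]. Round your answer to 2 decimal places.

(E[X])² = E[X²] − Var(X) = 23.66 − 23.5156 = 0.1444
E[X] = −√0.1444 = -0.38

-0.38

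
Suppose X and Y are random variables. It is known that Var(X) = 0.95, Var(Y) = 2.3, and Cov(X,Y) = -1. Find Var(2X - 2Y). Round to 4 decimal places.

21.0000

Var(2X - 2Y) = (2)²·Var(X) + (-2)²·Var(Y) + 2·(2)·(-2)·Cov(X,Y)
= 4·0.95 + 4·2.3 + -8·-1 = 21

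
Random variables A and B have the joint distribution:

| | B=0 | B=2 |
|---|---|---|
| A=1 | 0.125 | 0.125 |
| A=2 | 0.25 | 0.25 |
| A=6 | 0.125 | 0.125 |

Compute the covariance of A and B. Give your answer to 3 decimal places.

0.000

E[A] = 2.75,  E[B] = 1
E[AB] = 2.75
cov(A,B) = E[AB] − E[A]E[B] = 2.75 − (2.75)(1) = 0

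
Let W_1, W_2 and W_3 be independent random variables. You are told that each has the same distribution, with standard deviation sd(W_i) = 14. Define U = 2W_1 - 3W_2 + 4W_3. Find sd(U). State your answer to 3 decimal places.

75.392

var(W_i) = (14)² = 196
By independence, var(U) = (2)²var(W_1) + (-3)²var(W_2) + (4)²var(W_3)
= (2)²·196 + (-3)²·196 + (4)²·196 = 5684
sd(U) = √5684 ≈ 75.392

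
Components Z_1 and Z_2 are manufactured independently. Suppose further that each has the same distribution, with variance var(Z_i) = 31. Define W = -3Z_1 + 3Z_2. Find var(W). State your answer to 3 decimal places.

558.000

By independence, var(W) = (-3)²var(Z_1) + (3)²var(Z_2)
= (-3)²·31 + (3)²·31 = 558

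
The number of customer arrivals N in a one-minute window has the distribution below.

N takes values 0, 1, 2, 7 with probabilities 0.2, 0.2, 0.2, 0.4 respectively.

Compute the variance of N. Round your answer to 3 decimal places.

9.040

E[N] = (0)(0.2) + (1)(0.2) + (2)(0.2) + (7)(0.4) = 3.4
E[N²] = (0)²(0.2) + (1)²(0.2) + (2)²(0.2) + (7)²(0.4) = 20.6
Var(N) = E[N²] − (E[N])² = 20.6 − (3.4)² = 9.04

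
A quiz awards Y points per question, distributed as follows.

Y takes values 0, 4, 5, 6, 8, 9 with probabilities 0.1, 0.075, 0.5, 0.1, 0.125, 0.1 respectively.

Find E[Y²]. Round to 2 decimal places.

E[Y²] = (0)²(0.1) + (4)²(0.075) + (5)²(0.5) + (6)²(0.1) + (8)²(0.125) + (9)²(0.1) = 33.4

33.40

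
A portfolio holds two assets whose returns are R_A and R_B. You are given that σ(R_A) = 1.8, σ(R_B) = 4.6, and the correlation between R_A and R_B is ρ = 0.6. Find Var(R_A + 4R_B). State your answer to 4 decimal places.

381.5440

Var(R_A) = (1.8)² = 3.24;  Var(R_B) = (4.6)² = 21.16
Cov(R_A,R_B) = ρ·σ(R_A)·σ(R_B) = 0.6·1.8·4.6 = 4.968
Var(R_A + 4R_B) = (1)²·Var(R_A) + (4)²·Var(R_B) + 2·(1)·(4)·Cov(R_A,R_B)
= 1·3.24 + 16·21.16 + 8·4.968 = 381.544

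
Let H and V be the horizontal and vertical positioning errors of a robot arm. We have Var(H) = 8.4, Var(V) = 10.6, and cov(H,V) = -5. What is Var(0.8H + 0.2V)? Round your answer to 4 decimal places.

Var(0.8H + 0.2V) = (0.8)²·Var(H) + (0.2)²·Var(V) + 2·(0.8)·(0.2)·cov(H,V)
= 0.64·8.4 + 0.04·10.6 + 0.32·-5 = 4.2

4.2000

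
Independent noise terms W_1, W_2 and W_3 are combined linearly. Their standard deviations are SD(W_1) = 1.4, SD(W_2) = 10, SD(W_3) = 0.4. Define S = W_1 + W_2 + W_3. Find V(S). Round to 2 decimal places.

V(W_1) = 1.96, V(W_2) = 100, V(W_3) = 0.16
By independence, V(S) = (1)²V(W_1) + (1)²V(W_2) + (1)²V(W_3)
= (1)²·1.96 + (1)²·100 + (1)²·0.16 = 102.12

102.12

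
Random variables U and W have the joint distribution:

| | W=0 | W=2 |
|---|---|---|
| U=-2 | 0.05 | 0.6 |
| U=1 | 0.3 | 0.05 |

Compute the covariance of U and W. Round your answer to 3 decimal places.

E[U] = -0.95,  E[W] = 1.3
E[UW] = -2.3
Cov(U,W) = E[UW] − E[U]E[W] = -2.3 − (-0.95)(1.3) = -1.065

-1.065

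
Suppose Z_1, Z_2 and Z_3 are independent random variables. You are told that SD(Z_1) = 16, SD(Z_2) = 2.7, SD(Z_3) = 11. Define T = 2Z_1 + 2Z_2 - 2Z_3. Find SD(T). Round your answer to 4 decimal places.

var(Z_1) = 256, var(Z_2) = 7.29, var(Z_3) = 121
By independence, var(T) = (2)²var(Z_1) + (2)²var(Z_2) + (-2)²var(Z_3)
= (2)²·256 + (2)²·7.29 + (-2)²·121 = 1537.16
SD(T) = √1537.16 ≈ 39.2066

39.2066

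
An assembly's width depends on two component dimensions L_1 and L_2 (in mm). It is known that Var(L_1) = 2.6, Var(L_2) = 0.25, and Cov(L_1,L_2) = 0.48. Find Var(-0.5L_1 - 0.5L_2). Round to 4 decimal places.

Var(-0.5L_1 - 0.5L_2) = (-0.5)²·Var(L_1) + (-0.5)²·Var(L_2) + 2·(-0.5)·(-0.5)·Cov(L_1,L_2)
= 0.25·2.6 + 0.25·0.25 + 0.5·0.48 = 0.9525

0.9525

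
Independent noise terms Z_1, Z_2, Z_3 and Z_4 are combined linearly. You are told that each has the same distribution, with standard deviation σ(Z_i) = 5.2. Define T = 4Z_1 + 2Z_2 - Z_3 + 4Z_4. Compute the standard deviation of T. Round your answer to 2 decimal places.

Var(Z_i) = (5.2)² = 27.04
By independence, Var(T) = (4)²Var(Z_1) + (2)²Var(Z_2) + (-1)²Var(Z_3) + (4)²Var(Z_4)
= (4)²·27.04 + (2)²·27.04 + (-1)²·27.04 + (4)²·27.04 = 1000.48
σ(T) = √1000.48 ≈ 31.63

31.63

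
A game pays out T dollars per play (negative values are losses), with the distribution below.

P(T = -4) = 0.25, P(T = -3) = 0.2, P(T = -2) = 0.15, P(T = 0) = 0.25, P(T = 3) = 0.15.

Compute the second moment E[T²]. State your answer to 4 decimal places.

E[T²] = (-4)²(0.25) + (-3)²(0.2) + (-2)²(0.15) + (0)²(0.25) + (3)²(0.15) = 7.75

7.7500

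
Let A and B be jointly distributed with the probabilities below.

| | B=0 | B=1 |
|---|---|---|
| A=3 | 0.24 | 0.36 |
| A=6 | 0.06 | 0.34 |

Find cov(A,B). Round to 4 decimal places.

E[A] = 4.2,  E[B] = 0.7
E[AB] = 3.12
cov(A,B) = E[AB] − E[A]E[B] = 3.12 − (4.2)(0.7) = 0.18

0.1800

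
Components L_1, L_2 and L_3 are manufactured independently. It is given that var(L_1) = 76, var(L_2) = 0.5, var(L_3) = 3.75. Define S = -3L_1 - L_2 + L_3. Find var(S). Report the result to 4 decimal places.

688.2500

By independence, var(S) = (-3)²var(L_1) + (-1)²var(L_2) + (1)²var(L_3)
= (-3)²·76 + (-1)²·0.5 + (1)²·3.75 = 688.25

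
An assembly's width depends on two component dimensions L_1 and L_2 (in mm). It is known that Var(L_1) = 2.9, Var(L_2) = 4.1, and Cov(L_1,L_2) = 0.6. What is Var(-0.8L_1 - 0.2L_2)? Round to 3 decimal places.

Var(-0.8L_1 - 0.2L_2) = (-0.8)²·Var(L_1) + (-0.2)²·Var(L_2) + 2·(-0.8)·(-0.2)·Cov(L_1,L_2)
= 0.64·2.9 + 0.04·4.1 + 0.32·0.6 = 2.212

2.212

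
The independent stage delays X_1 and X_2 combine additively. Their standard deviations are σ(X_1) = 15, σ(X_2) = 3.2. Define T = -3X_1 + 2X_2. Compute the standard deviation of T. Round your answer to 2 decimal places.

45.45

Var(X_1) = 225, Var(X_2) = 10.24
By independence, Var(T) = (-3)²Var(X_1) + (2)²Var(X_2)
= (-3)²·225 + (2)²·10.24 = 2065.96
σ(T) = √2065.96 ≈ 45.45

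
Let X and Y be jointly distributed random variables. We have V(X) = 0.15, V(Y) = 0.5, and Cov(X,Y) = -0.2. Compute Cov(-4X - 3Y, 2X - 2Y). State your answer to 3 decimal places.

Cov(-4X - 3Y, 2X - 2Y) = (-4)(2)V(X) + (-3)(-2)V(Y) + [(-4)(-2) + (-3)(2)]Cov(X,Y)
= -8·0.15 + 6·0.5 + 2·-0.2 = 1.4

1.400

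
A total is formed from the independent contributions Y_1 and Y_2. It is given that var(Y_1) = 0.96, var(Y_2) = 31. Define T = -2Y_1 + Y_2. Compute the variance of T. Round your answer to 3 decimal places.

By independence, var(T) = (-2)²var(Y_1) + (1)²var(Y_2)
= (-2)²·0.96 + (1)²·31 = 34.84

34.840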